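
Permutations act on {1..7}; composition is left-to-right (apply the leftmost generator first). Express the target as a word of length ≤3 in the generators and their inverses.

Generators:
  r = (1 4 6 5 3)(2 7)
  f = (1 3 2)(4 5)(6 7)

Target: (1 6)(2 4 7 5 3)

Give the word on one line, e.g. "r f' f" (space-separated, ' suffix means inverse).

f' r' f

  after f': (1 2 3)(4 5)(6 7)
  after r': (1 7 4 6 2 5)
  after f: (1 6)(2 4 7 5 3)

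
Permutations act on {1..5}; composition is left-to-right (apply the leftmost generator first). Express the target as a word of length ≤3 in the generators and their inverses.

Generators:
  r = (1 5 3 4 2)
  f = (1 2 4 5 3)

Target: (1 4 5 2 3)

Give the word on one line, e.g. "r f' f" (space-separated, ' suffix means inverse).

  after r: (1 5 3 4 2)
  after r: (1 3 2 5 4)
  after r: (1 4 5 2 3)

r r r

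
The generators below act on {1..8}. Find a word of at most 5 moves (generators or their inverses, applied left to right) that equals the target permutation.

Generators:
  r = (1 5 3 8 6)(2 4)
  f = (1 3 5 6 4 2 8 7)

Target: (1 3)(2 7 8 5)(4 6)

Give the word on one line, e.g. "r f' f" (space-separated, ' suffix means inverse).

  after f: (1 3 5 6 4 2 8 7)
  after f: (1 5 4 8)(2 7 3 6)
  after r: (1 3)(2 7 8 5)(4 6)

f f r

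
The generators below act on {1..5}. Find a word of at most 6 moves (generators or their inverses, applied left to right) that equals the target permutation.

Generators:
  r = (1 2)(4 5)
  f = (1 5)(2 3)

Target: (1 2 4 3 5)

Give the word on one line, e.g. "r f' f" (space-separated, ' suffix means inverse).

r f' r' f'

  after r: (1 2)(4 5)
  after f': (1 3 2 5 4)
  after r': (1 3)(2 4)
  after f': (1 2 4 3 5)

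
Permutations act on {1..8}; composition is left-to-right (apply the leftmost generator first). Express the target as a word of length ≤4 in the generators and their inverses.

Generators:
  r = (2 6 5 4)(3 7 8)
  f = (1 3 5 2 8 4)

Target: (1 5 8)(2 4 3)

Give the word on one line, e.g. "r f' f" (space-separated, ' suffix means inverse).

f f

  after f: (1 3 5 2 8 4)
  after f: (1 5 8)(2 4 3)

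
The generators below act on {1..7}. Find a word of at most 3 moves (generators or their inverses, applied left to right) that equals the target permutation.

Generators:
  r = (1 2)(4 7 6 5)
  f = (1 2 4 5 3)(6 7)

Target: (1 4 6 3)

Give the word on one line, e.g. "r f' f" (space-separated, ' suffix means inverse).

r f

  after r: (1 2)(4 7 6 5)
  after f: (1 4 6 3)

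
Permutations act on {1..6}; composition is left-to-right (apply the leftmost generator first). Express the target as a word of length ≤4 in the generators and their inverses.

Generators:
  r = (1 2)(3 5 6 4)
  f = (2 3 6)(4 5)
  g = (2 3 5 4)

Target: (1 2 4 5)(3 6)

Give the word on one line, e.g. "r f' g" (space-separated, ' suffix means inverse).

  after r': (1 2)(3 4 6 5)
  after g': (1 4 6 3 5 2)
  after r: (1 3 6 5)
  after g': (1 2 4 5)(3 6)

r' g' r g'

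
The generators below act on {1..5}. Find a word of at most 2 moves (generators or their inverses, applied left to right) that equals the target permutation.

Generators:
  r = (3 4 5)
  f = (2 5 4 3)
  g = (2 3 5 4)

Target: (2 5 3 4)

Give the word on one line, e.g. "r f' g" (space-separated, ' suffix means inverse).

  after g: (2 3 5 4)
  after r': (2 5 3 4)

g r'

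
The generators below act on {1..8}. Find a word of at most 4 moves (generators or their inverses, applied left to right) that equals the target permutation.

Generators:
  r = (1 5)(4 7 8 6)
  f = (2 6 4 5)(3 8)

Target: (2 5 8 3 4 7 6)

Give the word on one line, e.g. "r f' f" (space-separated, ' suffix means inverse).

f' r r

  after f': (2 5 4 6)(3 8)
  after r: (1 5 7 8 3 6 2)
  after r: (2 5 8 3 4 7 6)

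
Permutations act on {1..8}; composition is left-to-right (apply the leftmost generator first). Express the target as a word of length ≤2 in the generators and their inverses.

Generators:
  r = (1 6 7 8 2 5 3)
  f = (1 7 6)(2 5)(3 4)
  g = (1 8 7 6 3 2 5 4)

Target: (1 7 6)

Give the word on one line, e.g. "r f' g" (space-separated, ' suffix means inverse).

  after f': (1 6 7)(2 5)(3 4)
  after f': (1 7 6)

f' f'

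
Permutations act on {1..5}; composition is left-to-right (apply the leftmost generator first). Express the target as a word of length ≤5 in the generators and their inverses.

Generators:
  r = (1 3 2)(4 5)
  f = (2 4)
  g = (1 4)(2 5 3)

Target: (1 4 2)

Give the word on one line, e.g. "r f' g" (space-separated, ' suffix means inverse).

  after r': (1 2 3)(4 5)
  after g': (1 3 4 2 5)
  after g': (1 5 4 3)
  after r: (1 4 2)

r' g' g' r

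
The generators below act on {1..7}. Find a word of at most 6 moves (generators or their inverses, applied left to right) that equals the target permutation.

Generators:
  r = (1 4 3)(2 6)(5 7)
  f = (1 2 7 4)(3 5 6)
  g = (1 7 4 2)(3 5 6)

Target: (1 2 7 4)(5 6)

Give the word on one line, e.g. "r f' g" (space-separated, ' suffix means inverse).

r' g g r'

  after r': (1 3 4)(2 6)(5 7)
  after g: (1 5 4 7 6)(2 3)
  after g: (1 6 7 3)(2 5)
  after r': (1 2 7 4)(5 6)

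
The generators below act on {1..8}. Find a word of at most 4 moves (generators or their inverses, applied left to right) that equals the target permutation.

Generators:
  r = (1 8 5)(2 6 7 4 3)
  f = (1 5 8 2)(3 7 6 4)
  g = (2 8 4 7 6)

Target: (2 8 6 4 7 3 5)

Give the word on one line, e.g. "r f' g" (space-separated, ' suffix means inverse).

  after r': (1 5 8)(2 3 4 7 6)
  after g': (1 5 2 3 8)
  after f': (2 4 6 7 3 5 8)
  after g': (2 8 6 4 7 3 5)

r' g' f' g'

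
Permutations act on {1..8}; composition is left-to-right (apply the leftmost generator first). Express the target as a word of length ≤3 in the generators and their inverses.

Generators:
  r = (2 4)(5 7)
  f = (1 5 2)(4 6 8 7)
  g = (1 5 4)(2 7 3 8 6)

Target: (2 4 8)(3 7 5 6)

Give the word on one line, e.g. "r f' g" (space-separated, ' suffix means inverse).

f g'

  after f: (1 5 2)(4 6 8 7)
  after g': (2 4 8)(3 7 5 6)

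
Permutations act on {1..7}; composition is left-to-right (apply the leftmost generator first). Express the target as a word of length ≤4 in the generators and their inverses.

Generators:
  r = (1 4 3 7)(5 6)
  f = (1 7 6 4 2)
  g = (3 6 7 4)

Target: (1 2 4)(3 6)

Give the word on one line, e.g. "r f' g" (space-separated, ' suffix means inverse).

g' f'

  after g': (3 4 7 6)
  after f': (1 2 4)(3 6)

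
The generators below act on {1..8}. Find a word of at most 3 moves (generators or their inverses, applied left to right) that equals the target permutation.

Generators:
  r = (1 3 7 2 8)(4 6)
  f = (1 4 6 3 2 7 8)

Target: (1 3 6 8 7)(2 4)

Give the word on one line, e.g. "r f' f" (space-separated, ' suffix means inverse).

f' f' r'

  after f': (1 8 7 2 3 6 4)
  after f': (1 7 3 4 8 2 6)
  after r': (1 3 6 8 7)(2 4)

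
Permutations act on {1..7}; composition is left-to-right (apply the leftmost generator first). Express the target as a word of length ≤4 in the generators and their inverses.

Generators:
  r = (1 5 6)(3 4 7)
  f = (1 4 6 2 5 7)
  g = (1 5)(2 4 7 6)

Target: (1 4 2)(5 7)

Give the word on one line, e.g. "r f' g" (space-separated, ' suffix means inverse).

  after g: (1 5)(2 4 7 6)
  after g: (2 7)(4 6)
  after f: (1 4 2)(5 7)

g g f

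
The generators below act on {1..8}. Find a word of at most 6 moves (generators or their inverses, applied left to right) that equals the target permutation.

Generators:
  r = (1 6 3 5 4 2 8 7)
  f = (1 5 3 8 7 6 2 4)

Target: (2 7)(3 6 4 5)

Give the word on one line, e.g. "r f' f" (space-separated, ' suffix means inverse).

f' f' r' f

  after f': (1 4 2 6 7 8 3 5)
  after f': (1 2 7 3)(4 6 8 5)
  after r': (1 4)(2 8 3 7 6)
  after f: (2 7)(3 6 4 5)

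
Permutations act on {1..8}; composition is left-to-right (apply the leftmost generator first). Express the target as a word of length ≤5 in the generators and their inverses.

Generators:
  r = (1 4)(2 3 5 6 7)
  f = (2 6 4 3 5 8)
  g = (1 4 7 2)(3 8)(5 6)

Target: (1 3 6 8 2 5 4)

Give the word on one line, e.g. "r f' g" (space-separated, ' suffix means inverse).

g' f r' r'

  after g': (1 2 7 4)(3 8)(5 6)
  after f: (1 6 8 5 4)(2 7 3)
  after r': (1 5)(2 6 8 3 7)
  after r': (1 3 6 8 2 5 4)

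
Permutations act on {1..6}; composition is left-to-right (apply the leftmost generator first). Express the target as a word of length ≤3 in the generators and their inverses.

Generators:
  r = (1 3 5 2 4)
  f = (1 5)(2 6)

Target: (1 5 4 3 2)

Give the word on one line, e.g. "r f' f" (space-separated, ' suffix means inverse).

  after r: (1 3 5 2 4)
  after r: (1 5 4 3 2)

r r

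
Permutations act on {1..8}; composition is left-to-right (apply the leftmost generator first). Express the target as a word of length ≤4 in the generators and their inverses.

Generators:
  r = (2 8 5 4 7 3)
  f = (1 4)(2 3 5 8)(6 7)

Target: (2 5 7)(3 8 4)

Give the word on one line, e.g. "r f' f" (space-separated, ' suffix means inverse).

r r

  after r: (2 8 5 4 7 3)
  after r: (2 5 7)(3 8 4)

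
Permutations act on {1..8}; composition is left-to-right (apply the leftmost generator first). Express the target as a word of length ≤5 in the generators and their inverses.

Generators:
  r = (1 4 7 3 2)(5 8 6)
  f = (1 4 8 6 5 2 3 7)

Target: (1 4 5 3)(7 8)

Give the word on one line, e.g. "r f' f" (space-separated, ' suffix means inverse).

  after r': (1 2 3 7 4)(5 6 8)
  after f: (1 3)(2 7 8)
  after f: (1 7 6 5 2)(3 4 8)
  after r': (1 4 5 3)(7 8)

r' f f r'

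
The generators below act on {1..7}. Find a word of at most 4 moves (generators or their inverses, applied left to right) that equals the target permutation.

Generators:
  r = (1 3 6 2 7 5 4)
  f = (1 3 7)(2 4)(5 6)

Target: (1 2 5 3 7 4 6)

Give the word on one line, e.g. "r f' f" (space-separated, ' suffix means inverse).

r' f'

  after r': (1 4 5 7 2 6 3)
  after f': (1 2 5 3 7 4 6)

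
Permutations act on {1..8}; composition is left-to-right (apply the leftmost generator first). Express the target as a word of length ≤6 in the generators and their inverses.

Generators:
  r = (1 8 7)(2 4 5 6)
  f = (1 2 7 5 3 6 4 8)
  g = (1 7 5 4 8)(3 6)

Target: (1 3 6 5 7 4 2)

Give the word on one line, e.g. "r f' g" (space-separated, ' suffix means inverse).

f g' r' g'

  after f: (1 2 7 5 3 6 4 8)
  after g': (1 2)(5 6)
  after r': (1 6 4 2 7 8)
  after g': (1 3 6 5 7 4 2)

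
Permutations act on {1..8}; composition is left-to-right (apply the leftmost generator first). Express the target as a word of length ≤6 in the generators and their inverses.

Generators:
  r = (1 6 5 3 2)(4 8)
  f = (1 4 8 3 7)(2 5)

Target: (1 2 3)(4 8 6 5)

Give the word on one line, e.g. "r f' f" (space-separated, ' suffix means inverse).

  after f': (1 7 3 8 4)(2 5)
  after f': (1 3 4 7 8)
  after r: (1 2)(3 8 6 5)(4 7)
  after f': (1 5 8 6 2 7)(3 4)
  after f': (1 2 3)(4 8 6 5)

f' f' r f' f'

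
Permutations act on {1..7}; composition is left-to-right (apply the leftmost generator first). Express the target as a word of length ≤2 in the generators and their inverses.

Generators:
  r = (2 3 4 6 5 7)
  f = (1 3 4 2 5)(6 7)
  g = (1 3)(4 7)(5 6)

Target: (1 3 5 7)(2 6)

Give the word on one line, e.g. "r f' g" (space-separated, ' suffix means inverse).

r' f

  after r': (2 7 5 6 4 3)
  after f: (1 3 5 7)(2 6)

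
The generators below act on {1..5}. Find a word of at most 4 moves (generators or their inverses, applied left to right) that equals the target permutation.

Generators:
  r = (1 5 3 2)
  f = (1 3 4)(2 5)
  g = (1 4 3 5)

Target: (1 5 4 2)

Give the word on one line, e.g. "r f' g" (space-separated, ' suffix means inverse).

  after r: (1 5 3 2)
  after g': (1 3 2 5 4)
  after r': (1 5 4 2)

r g' r'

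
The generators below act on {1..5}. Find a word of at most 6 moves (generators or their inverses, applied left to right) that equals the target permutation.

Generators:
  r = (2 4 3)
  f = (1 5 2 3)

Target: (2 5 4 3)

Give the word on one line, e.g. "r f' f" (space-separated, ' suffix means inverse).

f' f' r r f

  after f': (1 3 2 5)
  after f': (1 2)(3 5)
  after r: (1 4 3 5 2)
  after r: (1 3 5 4 2)
  after f: (2 5 4 3)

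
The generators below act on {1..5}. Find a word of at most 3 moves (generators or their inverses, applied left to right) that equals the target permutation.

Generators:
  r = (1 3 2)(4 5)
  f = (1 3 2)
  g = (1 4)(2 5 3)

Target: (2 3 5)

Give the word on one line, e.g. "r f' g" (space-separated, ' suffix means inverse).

  after g: (1 4)(2 5 3)
  after g: (2 3 5)

g g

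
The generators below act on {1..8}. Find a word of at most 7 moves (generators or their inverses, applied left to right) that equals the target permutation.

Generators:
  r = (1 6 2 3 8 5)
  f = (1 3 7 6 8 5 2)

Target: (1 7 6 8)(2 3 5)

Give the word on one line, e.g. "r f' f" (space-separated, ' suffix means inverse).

  after f: (1 3 7 6 8 5 2)
  after r': (1 2 5 6 3 7)
  after f: (3 6 7)(5 8)
  after f: (1 3 8 2)
  after f: (1 7 6 8)(2 3 5)

f r' f f f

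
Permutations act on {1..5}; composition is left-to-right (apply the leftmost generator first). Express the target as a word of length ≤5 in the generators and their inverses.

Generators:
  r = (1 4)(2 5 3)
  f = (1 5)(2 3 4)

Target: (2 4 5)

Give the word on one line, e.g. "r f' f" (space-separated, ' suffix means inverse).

f f r r

  after f: (1 5)(2 3 4)
  after f: (2 4 3)
  after r: (1 4 2)(3 5)
  after r: (2 4 5)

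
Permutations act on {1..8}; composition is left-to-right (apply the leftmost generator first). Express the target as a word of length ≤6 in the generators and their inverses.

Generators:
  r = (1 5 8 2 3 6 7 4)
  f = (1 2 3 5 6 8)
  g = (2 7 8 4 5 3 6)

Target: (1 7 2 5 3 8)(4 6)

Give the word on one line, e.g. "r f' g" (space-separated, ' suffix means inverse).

r' g' r g

  after r': (1 4 7 6 3 2 8 5)
  after g': (1 8 4 2 7 3 6 5)
  after r: (1 2 4 3 7 6 8)
  after g: (1 7 2 5 3 8)(4 6)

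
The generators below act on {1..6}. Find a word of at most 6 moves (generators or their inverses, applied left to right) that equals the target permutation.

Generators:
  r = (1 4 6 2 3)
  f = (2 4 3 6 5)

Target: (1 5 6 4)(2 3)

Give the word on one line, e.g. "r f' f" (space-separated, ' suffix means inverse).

  after r: (1 4 6 2 3)
  after r: (1 6 3 4 2)
  after f: (1 5 2)
  after r': (1 5 6 4)(2 3)

r r f r'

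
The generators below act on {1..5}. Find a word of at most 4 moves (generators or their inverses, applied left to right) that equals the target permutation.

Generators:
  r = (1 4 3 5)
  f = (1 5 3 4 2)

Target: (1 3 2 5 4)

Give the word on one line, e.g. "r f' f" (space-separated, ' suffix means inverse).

  after f: (1 5 3 4 2)
  after f: (1 3 2 5 4)

f f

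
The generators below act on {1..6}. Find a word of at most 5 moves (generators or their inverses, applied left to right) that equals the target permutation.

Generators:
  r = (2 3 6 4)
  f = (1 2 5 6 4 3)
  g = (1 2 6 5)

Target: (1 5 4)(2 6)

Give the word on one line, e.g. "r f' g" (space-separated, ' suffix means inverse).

  after f': (1 3 4 6 5 2)
  after r': (1 2)(3 6 5 4)
  after f: (1 5 3 4)
  after r: (1 5 6 4)(2 3)
  after r: (1 5 4)(2 6)

f' r' f r r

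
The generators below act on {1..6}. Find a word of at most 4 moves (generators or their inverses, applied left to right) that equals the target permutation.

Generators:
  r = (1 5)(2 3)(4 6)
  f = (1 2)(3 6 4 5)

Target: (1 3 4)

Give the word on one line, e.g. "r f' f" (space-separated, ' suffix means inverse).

r f' r' f'

  after r: (1 5)(2 3)(4 6)
  after f': (1 4 3)(2 5)
  after r': (1 6 4 2)(3 5)
  after f': (1 3 4)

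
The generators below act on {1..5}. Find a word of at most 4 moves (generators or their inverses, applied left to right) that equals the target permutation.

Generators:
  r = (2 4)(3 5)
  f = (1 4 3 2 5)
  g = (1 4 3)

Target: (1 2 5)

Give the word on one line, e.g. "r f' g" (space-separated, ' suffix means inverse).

g' f

  after g': (1 3 4)
  after f: (1 2 5)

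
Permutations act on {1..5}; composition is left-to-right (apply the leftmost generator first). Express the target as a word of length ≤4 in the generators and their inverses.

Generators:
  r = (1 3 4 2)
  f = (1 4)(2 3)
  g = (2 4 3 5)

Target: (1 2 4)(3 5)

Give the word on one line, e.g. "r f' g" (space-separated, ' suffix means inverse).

  after f': (1 4)(2 3)
  after g': (1 2 4)(3 5)

f' g'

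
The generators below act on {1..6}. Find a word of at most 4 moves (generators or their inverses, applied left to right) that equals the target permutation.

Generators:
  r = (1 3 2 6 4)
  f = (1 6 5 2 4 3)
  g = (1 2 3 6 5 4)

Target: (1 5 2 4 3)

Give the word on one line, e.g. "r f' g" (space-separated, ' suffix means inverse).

g f'

  after g: (1 2 3 6 5 4)
  after f': (1 5 2 4 3)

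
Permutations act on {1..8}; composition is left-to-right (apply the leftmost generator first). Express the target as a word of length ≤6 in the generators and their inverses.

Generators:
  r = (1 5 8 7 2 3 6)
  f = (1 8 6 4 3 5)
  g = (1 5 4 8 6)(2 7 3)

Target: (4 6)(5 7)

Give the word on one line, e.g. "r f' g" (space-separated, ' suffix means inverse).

  after g: (1 5 4 8 6)(2 7 3)
  after r: (1 8)(4 7 6 5)
  after g: (1 6 4 3 2 7)(5 8)
  after r: (4 6)(5 7)

g r g r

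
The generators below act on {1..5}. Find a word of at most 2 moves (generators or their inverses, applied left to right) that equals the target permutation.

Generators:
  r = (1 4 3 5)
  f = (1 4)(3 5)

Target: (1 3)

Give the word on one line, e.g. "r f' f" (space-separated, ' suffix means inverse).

  after f: (1 4)(3 5)
  after r: (1 3)

f r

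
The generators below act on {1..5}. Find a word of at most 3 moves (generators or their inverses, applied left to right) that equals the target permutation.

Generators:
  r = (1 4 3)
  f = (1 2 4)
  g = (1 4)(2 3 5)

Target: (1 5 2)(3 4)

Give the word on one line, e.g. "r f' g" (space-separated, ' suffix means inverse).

r' f g

  after r': (1 3 4)
  after f: (1 3)(2 4)
  after g: (1 5 2)(3 4)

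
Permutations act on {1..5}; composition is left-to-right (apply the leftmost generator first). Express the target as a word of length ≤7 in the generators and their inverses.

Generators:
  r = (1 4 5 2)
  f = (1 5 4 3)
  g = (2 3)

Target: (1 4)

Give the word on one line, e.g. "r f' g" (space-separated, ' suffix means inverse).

  after f': (1 3 4 5)
  after f': (1 4)(3 5)
  after r: (1 5 3 2)
  after g': (1 5 2)
  after r': (1 4)

f' f' r g' r'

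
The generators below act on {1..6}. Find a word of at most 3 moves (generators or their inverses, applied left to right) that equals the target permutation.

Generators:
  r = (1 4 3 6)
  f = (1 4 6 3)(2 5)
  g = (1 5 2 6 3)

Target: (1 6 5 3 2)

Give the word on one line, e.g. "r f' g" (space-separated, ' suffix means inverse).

g' g'

  after g': (1 3 6 2 5)
  after g': (1 6 5 3 2)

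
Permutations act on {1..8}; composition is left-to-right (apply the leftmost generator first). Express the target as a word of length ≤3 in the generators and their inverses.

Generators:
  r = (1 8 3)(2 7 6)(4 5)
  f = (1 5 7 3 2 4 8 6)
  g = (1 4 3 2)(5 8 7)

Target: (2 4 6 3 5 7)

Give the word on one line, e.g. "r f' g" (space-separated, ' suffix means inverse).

g r f'

  after g: (1 4 3 2)(5 8 7)
  after r: (1 5 3 7 4)(2 8 6)
  after f': (2 4 6 3 5 7)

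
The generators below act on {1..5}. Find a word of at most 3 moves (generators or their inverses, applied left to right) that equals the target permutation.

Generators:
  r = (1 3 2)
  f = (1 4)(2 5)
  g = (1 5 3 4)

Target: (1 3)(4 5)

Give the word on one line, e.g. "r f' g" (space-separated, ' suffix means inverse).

g g

  after g: (1 5 3 4)
  after g: (1 3)(4 5)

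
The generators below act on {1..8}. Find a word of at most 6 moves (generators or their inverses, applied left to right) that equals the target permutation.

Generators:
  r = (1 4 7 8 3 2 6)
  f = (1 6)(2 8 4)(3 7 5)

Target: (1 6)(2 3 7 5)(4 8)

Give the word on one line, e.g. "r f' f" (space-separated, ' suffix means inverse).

  after r': (1 6 2 3 8 7 4)
  after f': (2 5 7 8 3)(4 6)
  after r': (1 6)(2 5 4)
  after f': (2 7 3 5 8)
  after f': (1 6)(2 3 7 5)(4 8)

r' f' r' f' f'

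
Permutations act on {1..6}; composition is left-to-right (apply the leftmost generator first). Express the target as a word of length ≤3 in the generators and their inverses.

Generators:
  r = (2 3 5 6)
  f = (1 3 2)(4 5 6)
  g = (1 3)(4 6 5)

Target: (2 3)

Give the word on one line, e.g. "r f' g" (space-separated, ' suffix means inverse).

  after f: (1 3 2)(4 5 6)
  after g: (2 3)

f g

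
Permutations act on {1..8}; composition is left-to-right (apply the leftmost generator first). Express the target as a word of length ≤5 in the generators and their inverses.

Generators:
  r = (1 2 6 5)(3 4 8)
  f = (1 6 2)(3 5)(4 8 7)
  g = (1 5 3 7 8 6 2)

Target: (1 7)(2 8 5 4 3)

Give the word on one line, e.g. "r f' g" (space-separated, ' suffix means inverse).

  after g: (1 5 3 7 8 6 2)
  after g: (1 3 8 2 5 7 6)
  after g: (1 7 2 3 6 5 8)
  after r': (1 7)(2 8 5 4 3)

g g g r'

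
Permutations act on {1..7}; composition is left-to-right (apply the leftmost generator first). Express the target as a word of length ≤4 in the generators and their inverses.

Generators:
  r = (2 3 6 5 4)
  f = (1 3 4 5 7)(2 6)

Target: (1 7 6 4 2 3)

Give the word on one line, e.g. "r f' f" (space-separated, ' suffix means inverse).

f' r'

  after f': (1 7 5 4 3)(2 6)
  after r': (1 7 6 4 2 3)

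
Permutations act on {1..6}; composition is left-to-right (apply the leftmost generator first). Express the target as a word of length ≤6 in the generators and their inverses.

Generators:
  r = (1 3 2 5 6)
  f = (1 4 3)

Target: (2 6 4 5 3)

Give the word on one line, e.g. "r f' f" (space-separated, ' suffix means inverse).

  after f: (1 4 3)
  after r: (1 4 2 5 6)
  after r: (1 4 5)(2 6 3)
  after f': (2 6 4 5 3)

f r r f'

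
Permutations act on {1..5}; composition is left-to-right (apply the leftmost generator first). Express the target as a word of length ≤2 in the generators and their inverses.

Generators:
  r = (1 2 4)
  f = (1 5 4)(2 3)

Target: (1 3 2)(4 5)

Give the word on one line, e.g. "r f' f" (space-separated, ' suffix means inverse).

  after r: (1 2 4)
  after f: (1 3 2)(4 5)

r f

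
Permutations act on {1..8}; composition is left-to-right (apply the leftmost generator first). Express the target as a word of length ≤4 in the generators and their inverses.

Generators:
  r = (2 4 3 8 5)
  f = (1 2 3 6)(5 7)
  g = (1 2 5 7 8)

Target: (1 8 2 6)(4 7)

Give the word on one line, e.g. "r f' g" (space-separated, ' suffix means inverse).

g r' r' f

  after g: (1 2 5 7 8)
  after r': (1 5 7 3 4 2 8)
  after r': (1 8)(2 3)(4 5 7)
  after f: (1 8 2 6)(4 7)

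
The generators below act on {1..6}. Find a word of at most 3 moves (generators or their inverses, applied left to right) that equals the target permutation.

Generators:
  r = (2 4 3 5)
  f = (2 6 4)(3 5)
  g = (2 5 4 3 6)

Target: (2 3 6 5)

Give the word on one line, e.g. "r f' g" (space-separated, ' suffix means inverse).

g r'

  after g: (2 5 4 3 6)
  after r': (2 3 6 5)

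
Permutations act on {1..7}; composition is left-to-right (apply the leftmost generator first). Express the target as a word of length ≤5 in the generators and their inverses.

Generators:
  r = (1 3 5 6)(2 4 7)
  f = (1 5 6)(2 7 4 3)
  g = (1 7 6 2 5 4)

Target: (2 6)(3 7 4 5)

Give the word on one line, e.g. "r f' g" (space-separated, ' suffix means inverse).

r f' g' f'

  after r: (1 3 5 6)(2 4 7)
  after f': (1 4 2 7 3)
  after g': (1 5 2)(3 4 6 7)
  after f': (2 6)(3 7 4 5)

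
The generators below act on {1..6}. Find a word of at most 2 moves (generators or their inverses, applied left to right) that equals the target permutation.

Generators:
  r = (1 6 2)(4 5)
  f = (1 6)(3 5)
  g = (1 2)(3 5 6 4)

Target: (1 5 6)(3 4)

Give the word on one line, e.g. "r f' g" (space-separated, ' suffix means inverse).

  after r: (1 6 2)(4 5)
  after g': (1 5 6)(3 4)

r g'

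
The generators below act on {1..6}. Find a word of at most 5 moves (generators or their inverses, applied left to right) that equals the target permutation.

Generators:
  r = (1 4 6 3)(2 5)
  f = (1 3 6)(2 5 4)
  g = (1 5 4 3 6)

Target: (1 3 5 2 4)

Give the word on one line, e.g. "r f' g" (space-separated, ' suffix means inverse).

r' r' f'

  after r': (1 3 6 4)(2 5)
  after r': (1 6)(3 4)
  after f': (1 3 5 2 4)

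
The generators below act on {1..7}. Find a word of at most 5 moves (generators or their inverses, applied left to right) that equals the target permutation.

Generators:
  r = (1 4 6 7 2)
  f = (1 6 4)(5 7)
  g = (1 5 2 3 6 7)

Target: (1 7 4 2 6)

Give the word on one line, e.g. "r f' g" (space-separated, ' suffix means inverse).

  after r: (1 4 6 7 2)
  after r: (1 6 2 4 7)
  after r: (1 7 4 2 6)

r r r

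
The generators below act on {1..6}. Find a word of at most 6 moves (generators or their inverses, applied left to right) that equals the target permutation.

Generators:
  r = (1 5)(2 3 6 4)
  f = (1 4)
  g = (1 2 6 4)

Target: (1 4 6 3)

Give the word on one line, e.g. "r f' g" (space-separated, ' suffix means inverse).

f g r r f'

  after f: (1 4)
  after g: (2 6 4)
  after r: (1 5)(2 4 3 6)
  after r: (3 4 6)
  after f': (1 4 6 3)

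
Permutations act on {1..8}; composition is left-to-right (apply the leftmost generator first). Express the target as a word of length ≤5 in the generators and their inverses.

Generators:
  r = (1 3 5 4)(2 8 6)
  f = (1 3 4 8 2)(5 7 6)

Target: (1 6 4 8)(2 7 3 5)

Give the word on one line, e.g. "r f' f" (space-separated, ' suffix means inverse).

  after r': (1 4 5 3)(2 6 8)
  after f: (1 8)(2 5 4 7 6)
  after f: (1 2 7 5 8 3 4 6)
  after r': (1 6 4 8)(2 7 3 5)

r' f f r'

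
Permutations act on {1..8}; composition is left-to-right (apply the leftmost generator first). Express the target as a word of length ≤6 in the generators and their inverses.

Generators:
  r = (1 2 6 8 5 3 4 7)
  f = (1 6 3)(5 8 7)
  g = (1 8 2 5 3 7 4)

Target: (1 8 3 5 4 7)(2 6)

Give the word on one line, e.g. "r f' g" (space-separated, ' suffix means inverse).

  after f': (1 3 6)(5 7 8)
  after g': (1 5 3 6 4 7)(2 8)
  after g': (1 2)(3 6 7 4)
  after r: (1 6)(3 8 5)
  after r: (1 8 3 5 4 7)(2 6)

f' g' g' r r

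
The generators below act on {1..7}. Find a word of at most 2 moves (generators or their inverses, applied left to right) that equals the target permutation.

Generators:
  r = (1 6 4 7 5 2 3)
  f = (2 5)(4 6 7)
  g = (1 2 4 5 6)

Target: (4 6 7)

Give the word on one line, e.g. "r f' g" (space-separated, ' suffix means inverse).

  after f': (2 5)(4 7 6)
  after f': (4 6 7)

f' f'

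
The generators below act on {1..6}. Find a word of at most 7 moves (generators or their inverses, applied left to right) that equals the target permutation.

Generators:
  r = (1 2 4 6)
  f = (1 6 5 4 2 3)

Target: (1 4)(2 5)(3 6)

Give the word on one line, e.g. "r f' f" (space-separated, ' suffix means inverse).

r r r f f

  after r: (1 2 4 6)
  after r: (1 4)(2 6)
  after r: (1 6 4 2)
  after f: (1 5 4 3)(2 6)
  after f: (1 4)(2 5)(3 6)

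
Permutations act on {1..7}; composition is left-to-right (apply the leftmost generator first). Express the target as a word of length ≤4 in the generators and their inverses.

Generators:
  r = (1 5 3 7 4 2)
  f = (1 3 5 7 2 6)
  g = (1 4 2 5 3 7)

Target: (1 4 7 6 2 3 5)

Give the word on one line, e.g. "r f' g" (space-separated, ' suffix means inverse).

g f'

  after g: (1 4 2 5 3 7)
  after f': (1 4 7 6 2 3 5)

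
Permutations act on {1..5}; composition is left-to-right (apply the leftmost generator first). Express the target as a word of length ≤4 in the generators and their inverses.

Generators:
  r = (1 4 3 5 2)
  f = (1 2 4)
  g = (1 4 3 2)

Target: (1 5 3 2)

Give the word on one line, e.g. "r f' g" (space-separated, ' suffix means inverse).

g f' r'

  after g: (1 4 3 2)
  after f': (1 2 4 3)
  after r': (1 5 3 2)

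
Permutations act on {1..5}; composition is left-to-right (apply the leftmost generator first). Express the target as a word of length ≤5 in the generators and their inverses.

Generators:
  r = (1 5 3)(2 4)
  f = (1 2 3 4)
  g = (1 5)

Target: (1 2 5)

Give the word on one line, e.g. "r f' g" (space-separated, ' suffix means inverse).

g' f' g f

  after g': (1 5)
  after f': (1 5 4 3 2)
  after g: (2 5 4 3)
  after f: (1 2 5)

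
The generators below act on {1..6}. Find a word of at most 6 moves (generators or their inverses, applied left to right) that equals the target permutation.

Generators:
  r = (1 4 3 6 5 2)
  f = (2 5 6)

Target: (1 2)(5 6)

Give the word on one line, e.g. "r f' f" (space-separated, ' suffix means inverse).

  after f: (2 5 6)
  after r': (1 2 6 5 3 4)
  after f: (1 5 3 4)
  after r: (1 2)(5 6)

f r' f r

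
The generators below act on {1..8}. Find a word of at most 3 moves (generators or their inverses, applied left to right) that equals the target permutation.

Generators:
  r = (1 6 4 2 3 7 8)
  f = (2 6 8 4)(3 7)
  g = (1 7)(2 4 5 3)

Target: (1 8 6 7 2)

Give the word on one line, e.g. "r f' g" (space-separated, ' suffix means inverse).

f r'

  after f: (2 6 8 4)(3 7)
  after r': (1 8 6 7 2)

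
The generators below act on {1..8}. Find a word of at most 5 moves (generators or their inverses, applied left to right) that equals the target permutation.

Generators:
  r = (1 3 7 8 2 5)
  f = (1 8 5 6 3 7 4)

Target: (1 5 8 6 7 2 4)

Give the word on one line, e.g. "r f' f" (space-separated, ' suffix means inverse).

r' f' f' r'

  after r': (1 5 2 8 7 3)
  after f': (1 8 3 4 7 6 5 2)
  after f': (2 4 3 7 5)(6 8)
  after r': (1 5 8 6 7 2 4)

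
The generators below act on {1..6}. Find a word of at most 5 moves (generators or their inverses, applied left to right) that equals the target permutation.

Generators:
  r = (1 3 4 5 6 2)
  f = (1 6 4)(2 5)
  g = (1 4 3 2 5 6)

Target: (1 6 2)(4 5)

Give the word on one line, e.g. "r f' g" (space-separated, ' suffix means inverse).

  after f': (1 4 6)(2 5)
  after r: (1 5)(2 6 3 4)
  after g: (1 6 2)(4 5)

f' r g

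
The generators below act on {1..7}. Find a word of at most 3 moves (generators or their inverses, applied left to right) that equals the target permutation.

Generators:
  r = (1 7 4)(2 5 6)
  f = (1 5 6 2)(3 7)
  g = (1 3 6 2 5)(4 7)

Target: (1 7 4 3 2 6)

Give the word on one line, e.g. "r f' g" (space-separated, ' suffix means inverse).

  after g: (1 3 6 2 5)(4 7)
  after f: (1 7 4 3 2 6)

g f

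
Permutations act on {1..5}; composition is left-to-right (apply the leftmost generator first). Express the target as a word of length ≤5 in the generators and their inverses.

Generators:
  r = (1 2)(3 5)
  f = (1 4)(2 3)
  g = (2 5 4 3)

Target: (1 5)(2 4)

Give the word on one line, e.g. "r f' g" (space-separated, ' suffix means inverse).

  after r': (1 2)(3 5)
  after f: (1 3 5 2 4)
  after r: (1 5)(2 4)

r' f r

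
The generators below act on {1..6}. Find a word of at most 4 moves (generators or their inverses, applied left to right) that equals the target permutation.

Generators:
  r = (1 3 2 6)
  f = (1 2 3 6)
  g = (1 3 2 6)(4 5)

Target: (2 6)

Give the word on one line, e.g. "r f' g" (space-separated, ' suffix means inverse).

g g f'

  after g: (1 3 2 6)(4 5)
  after g: (1 2)(3 6)
  after f': (2 6)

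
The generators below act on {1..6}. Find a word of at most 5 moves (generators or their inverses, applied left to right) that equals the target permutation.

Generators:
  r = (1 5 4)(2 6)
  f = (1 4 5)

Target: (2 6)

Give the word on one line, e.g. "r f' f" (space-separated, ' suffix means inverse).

r r f r f'

  after r: (1 5 4)(2 6)
  after r: (1 4 5)
  after f: (1 5 4)
  after r: (1 4 5)(2 6)
  after f': (2 6)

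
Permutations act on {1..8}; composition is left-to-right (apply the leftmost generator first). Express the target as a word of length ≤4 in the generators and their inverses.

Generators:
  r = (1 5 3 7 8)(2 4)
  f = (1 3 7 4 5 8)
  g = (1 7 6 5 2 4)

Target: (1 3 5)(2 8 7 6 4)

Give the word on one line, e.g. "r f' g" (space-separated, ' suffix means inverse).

  after r': (1 8 7 3 5)(2 4)
  after r': (1 7 5 8 3)
  after g': (2 5 8 3 4)(6 7)
  after f: (1 3 5)(2 8 7 6 4)

r' r' g' f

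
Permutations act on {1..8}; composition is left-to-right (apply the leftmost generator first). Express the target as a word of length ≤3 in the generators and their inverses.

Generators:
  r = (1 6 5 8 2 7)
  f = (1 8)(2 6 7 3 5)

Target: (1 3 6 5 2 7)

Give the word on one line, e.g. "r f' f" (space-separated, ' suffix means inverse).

r' f r'

  after r': (1 7 2 8 5 6)
  after f: (1 3 5 7 6 8 2)
  after r': (1 3 6 5 2 7)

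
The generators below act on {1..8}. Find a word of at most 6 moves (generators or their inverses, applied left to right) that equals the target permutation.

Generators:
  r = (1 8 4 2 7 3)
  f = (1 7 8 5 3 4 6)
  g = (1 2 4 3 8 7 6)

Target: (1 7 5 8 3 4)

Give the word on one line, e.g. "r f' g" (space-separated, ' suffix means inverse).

r g f g

  after r: (1 8 4 2 7 3)
  after g: (1 7 8 3 2 6)
  after f: (1 8 4 6 7 5 3 2)
  after g: (1 7 5 8 3 4)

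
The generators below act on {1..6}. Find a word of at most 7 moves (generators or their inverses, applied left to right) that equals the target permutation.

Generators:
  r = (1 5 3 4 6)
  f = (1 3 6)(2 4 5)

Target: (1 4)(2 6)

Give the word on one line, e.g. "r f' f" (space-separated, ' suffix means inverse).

r' r' f' r f

  after r': (1 6 4 3 5)
  after r': (1 4 5 6 3)
  after f': (1 2 5 3 6)
  after r: (1 2 3)(4 6 5)
  after f: (1 4)(2 6)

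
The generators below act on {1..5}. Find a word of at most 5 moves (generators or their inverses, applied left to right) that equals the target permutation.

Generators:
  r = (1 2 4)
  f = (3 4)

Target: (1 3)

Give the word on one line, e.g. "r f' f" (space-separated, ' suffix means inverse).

r' f' r

  after r': (1 4 2)
  after f': (1 3 4 2)
  after r: (1 3)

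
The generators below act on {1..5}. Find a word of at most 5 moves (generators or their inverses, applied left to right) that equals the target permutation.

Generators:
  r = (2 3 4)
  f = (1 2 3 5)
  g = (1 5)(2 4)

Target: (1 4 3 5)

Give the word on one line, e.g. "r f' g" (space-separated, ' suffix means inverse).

f r' g g

  after f: (1 2 3 5)
  after r': (1 4 3 5)
  after g: (1 2 4 3)
  after g: (1 4 3 5)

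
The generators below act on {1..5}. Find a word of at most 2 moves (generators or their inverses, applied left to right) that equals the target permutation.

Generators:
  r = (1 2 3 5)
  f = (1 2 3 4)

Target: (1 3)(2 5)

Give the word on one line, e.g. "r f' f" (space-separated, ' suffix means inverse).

r' r'

  after r': (1 5 3 2)
  after r': (1 3)(2 5)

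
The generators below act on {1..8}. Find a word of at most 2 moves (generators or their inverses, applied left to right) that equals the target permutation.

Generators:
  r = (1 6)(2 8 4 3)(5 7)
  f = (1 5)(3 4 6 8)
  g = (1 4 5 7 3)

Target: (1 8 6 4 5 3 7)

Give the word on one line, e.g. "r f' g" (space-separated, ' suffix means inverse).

  after g': (1 3 7 5 4)
  after f': (1 8 6 4 5 3 7)

g' f'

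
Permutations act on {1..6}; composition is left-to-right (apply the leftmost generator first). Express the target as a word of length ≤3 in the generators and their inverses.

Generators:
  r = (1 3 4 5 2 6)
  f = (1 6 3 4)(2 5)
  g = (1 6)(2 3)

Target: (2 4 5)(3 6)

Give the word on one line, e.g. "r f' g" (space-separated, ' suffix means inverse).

r f f

  after r: (1 3 4 5 2 6)
  after f: (1 4 2 3)
  after f: (2 4 5)(3 6)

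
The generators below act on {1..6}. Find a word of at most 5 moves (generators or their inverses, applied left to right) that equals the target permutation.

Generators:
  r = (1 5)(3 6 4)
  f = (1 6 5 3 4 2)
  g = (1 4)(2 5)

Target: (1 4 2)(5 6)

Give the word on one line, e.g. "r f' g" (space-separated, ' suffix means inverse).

  after f: (1 6 5 3 4 2)
  after r': (1 3 6)(2 5 4)
  after r': (1 4 2)(5 6)

f r' r'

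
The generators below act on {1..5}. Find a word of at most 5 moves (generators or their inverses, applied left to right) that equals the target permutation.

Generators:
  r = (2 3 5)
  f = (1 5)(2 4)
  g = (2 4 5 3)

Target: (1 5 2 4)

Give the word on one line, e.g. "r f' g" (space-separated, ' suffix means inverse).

g' r' f

  after g': (2 3 5 4)
  after r': (4 5)
  after f: (1 5 2 4)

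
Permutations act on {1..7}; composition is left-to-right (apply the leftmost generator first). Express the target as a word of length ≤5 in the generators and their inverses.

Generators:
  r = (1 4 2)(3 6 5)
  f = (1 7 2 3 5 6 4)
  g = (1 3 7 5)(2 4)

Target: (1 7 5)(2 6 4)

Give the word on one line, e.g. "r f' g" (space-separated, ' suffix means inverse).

  after r: (1 4 2)(3 6 5)
  after g: (1 2 3 6)(5 7)
  after r: (2 6 4)(3 5 7)
  after g: (1 3)(2 6)
  after g: (1 7 5)(2 6 4)

r g r g g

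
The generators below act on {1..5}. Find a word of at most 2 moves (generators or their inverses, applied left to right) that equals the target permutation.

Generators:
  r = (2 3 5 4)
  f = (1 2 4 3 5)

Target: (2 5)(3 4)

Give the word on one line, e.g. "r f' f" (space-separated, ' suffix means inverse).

r' r'

  after r': (2 4 5 3)
  after r': (2 5)(3 4)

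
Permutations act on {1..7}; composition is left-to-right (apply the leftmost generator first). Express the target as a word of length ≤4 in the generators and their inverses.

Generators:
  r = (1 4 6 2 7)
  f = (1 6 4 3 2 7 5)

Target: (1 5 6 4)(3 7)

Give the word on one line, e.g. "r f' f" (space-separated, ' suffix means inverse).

r' r' f f

  after r': (1 7 2 6 4)
  after r': (1 2 4 7 6)
  after f: (1 7 4 5)(2 3)
  after f: (1 5 6 4)(3 7)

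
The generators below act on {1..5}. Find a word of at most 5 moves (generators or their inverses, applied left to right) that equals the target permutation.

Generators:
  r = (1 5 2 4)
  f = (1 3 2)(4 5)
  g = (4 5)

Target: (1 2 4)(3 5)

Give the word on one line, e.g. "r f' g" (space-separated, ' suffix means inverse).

f r g' f g'

  after f: (1 3 2)(4 5)
  after r: (1 3 4 2 5)
  after g': (1 3 5)(2 4)
  after f: (1 2 5 3 4)
  after g': (1 2 4)(3 5)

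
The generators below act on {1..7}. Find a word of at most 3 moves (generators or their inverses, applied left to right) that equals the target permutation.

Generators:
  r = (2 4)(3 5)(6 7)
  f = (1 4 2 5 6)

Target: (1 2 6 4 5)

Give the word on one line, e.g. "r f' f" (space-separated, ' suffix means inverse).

f f

  after f: (1 4 2 5 6)
  after f: (1 2 6 4 5)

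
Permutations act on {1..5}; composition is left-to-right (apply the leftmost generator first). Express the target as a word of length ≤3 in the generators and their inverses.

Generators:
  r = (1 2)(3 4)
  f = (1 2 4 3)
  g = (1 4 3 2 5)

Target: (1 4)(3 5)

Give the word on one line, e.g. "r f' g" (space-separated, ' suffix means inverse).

  after g: (1 4 3 2 5)
  after g: (1 3 5 4 2)
  after r': (1 4)(3 5)

g g r'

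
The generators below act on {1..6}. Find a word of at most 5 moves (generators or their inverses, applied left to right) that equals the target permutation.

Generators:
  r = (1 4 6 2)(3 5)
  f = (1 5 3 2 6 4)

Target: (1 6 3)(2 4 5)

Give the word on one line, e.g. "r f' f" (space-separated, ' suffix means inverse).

  after r: (1 4 6 2)(3 5)
  after f': (1 6 3)(2 4)
  after r: (1 2 6 5 3 4)
  after f: (1 6 3)(2 4 5)

r f' r f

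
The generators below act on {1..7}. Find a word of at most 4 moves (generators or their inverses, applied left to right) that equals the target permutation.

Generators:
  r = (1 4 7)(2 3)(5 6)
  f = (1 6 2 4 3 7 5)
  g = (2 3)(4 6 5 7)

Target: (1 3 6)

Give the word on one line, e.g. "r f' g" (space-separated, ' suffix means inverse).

f f r'

  after f: (1 6 2 4 3 7 5)
  after f: (1 2 3 5 6 4 7)
  after r': (1 3 6)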